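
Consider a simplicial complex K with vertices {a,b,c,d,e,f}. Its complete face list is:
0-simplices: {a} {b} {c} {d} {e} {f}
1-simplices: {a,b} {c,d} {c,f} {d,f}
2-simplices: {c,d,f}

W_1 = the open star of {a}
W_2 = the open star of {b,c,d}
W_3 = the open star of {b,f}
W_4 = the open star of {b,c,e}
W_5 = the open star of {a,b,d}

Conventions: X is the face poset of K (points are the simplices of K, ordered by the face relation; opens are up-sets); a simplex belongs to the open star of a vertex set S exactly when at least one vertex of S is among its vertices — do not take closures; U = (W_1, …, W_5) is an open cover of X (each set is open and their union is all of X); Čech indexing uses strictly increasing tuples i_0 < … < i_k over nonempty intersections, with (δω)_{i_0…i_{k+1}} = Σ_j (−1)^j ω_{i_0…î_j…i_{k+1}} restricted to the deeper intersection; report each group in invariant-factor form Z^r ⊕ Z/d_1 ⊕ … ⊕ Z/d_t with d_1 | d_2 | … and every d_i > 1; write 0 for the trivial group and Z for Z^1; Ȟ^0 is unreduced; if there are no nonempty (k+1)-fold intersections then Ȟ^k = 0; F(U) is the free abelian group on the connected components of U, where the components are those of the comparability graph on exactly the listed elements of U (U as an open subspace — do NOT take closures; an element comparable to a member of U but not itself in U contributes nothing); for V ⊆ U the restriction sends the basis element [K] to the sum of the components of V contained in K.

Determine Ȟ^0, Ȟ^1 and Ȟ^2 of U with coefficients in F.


nerve simplices:
  W1={{a},{a,b}} W2={{b},{c},{d},{a,b},{c,d},{c,f},{d,f},{c,d,f}} W3={{b},{f},{a,b},{c,f},{d,f},{c,d,f}} W4={{b},{c},{e},{a,b},{c,d},{c,f},{c,d,f}} W5={{a},{b},{d},{a,b},{c,d},{d,f},{c,d,f}}
  W12={{a,b}} W13={{a,b}} W14={{a,b}} W15={{a},{a,b}} W23={{b},{a,b},{c,f},{d,f},{c,d,f}} W24={{b},{c},{a,b},{c,d},{c,f},{c,d,f}} W25={{b},{d},{a,b},{c,d},{d,f},{c,d,f}} W34={{b},{a,b},{c,f},{c,d,f}} W35={{b},{a,b},{d,f},{c,d,f}} W45={{b},{a,b},{c,d},{c,d,f}}
  W123={{a,b}} W124={{a,b}} W125={{a,b}} W134={{a,b}} W135={{a,b}} W145={{a,b}} W234={{b},{a,b},{c,f},{c,d,f}} W235={{b},{a,b},{d,f},{c,d,f}} W245={{b},{a,b},{c,d},{c,d,f}} W345={{b},{a,b},{c,d,f}}
  W1234={{a,b}} W1235={{a,b}} W1245={{a,b}} W1345={{a,b}} W2345={{b},{a,b},{c,d,f}}
  W12345={{a,b}}
components per intersection:
  W1: {{a},{a,b}}
  W2: {{b},{a,b}} {{c},{d},{c,d},{c,f},{d,f},{c,d,f}}
  W3: {{b},{a,b}} {{f},{c,f},{d,f},{c,d,f}}
  W4: {{b},{a,b}} {{c},{c,d},{c,f},{c,d,f}} {{e}}
  W5: {{a},{b},{a,b}} {{d},{c,d},{d,f},{c,d,f}}
  W12: {{a,b}}
  W13: {{a,b}}
  W14: {{a,b}}
  W15: {{a},{a,b}}
  W23: {{b},{a,b}} {{c,f},{d,f},{c,d,f}}
  W24: {{b},{a,b}} {{c},{c,d},{c,f},{c,d,f}}
  W25: {{b},{a,b}} {{d},{c,d},{d,f},{c,d,f}}
  W34: {{b},{a,b}} {{c,f},{c,d,f}}
  W35: {{b},{a,b}} {{d,f},{c,d,f}}
  W45: {{b},{a,b}} {{c,d},{c,d,f}}
  W123: {{a,b}}
  W124: {{a,b}}
  W125: {{a,b}}
  W134: {{a,b}}
  W135: {{a,b}}
  W145: {{a,b}}
  W234: {{b},{a,b}} {{c,f},{c,d,f}}
  W235: {{b},{a,b}} {{d,f},{c,d,f}}
  W245: {{b},{a,b}} {{c,d},{c,d,f}}
  W345: {{b},{a,b}} {{c,d,f}}
  W1234: {{a,b}}
  W1235: {{a,b}}
  W1245: {{a,b}}
  W1345: {{a,b}}
  W2345: {{b},{a,b}} {{c,d,f}}
  W12345: {{a,b}}
C dims 10,16,14,6; δ0: rk 7, SNF 1^7; δ1: rk 9, SNF 1^9; δ2: rk 5, SNF 1^5
degree 0: 10−7−0 = 3 → Ȟ^0 ≅ Z^3
degree 1: 16−9−7 = 0 → Ȟ^1 ≅ 0
degree 2: 14−5−9 = 0 → Ȟ^2 ≅ 0

Ȟ^0 ≅ Z^3, Ȟ^1 ≅ 0 and Ȟ^2 ≅ 0


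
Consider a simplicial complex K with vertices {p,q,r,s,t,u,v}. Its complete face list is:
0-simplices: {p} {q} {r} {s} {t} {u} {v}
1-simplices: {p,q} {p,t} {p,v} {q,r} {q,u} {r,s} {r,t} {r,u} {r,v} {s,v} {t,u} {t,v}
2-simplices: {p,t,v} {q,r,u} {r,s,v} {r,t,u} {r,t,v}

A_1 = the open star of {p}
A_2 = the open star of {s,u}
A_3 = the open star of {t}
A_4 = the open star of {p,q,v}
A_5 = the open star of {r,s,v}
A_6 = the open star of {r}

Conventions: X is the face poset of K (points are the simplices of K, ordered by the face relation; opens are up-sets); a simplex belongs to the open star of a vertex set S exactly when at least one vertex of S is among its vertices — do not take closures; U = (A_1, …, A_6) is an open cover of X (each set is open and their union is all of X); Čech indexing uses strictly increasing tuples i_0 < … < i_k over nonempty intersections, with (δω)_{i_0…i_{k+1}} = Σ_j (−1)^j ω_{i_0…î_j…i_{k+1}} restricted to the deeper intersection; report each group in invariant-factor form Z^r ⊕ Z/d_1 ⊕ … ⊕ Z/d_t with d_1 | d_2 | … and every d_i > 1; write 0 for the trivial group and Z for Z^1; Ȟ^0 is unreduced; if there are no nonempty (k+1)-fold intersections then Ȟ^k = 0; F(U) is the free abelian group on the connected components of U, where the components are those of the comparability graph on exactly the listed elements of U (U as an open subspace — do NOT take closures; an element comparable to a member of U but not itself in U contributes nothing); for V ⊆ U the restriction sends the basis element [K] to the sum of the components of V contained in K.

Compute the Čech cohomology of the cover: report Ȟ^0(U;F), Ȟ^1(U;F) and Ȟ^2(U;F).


nonempty intersections:
  A1={{p},{p,q},{p,t},{p,v},{p,t,v}} A2={{s},{u},{q,u},{r,s},{r,u},{s,v},{t,u},{q,r,u},{r,s,v},{r,t,u}} A3={{t},{p,t},{r,t},{t,u},{t,v},{p,t,v},{r,t,u},{r,t,v}} A4={{p},{q},{v},{p,q},{p,t},{p,v},{q,r},{q,u},{r,v},{s,v},{t,v},{p,t,v},{q,r,u},{r,s,v},{r,t,v}} A5={{r},{s},{v},{p,v},{q,r},{r,s},{r,t},{r,u},{r,v},{s,v},{t,v},{p,t,v},{q,r,u},{r,s,v},{r,t,u},{r,t,v}} A6={{r},{q,r},{r,s},{r,t},{r,u},{r,v},{q,r,u},{r,s,v},{r,t,u},{r,t,v}}
  A13={{p,t},{p,t,v}} A14={{p},{p,q},{p,t},{p,v},{p,t,v}} A15={{p,v},{p,t,v}} A23={{t,u},{r,t,u}} A24={{q,u},{s,v},{q,r,u},{r,s,v}} A25={{s},{r,s},{r,u},{s,v},{q,r,u},{r,s,v},{r,t,u}} A26={{r,s},{r,u},{q,r,u},{r,s,v},{r,t,u}} A34={{p,t},{t,v},{p,t,v},{r,t,v}} A35={{r,t},{t,v},{p,t,v},{r,t,u},{r,t,v}} A36={{r,t},{r,t,u},{r,t,v}} A45={{v},{p,v},{q,r},{r,v},{s,v},{t,v},{p,t,v},{q,r,u},{r,s,v},{r,t,v}} A46={{q,r},{r,v},{q,r,u},{r,s,v},{r,t,v}} A56={{r},{q,r},{r,s},{r,t},{r,u},{r,v},{q,r,u},{r,s,v},{r,t,u},{r,t,v}}
  A134={{p,t},{p,t,v}} A135={{p,t,v}} A145={{p,v},{p,t,v}} A235={{r,t,u}} A236={{r,t,u}} A245={{s,v},{q,r,u},{r,s,v}} A246={{q,r,u},{r,s,v}} A256={{r,s},{r,u},{q,r,u},{r,s,v},{r,t,u}} A345={{t,v},{p,t,v},{r,t,v}} A346={{r,t,v}} A356={{r,t},{r,t,u},{r,t,v}} A456={{q,r},{r,v},{q,r,u},{r,s,v},{r,t,v}}
  A1345={{p,t,v}} A2356={{r,t,u}} A2456={{q,r,u},{r,s,v}} A3456={{r,t,v}}
components per intersection:
  A1: {{p},{p,q},{p,t},{p,v},{p,t,v}}
  A2: {{s},{r,s},{s,v},{r,s,v}} {{u},{q,u},{r,u},{t,u},{q,r,u},{r,t,u}}
  A3: {{t},{p,t},{r,t},{t,u},{t,v},{p,t,v},{r,t,u},{r,t,v}}
  A4: {{p},{q},{v},{p,q},{p,t},{p,v},{q,r},{q,u},{r,v},{s,v},{t,v},{p,t,v},{q,r,u},{r,s,v},{r,t,v}}
  A5: {{r},{s},{v},{p,v},{q,r},{r,s},{r,t},{r,u},{r,v},{s,v},{t,v},{p,t,v},{q,r,u},{r,s,v},{r,t,u},{r,t,v}}
  A6: {{r},{q,r},{r,s},{r,t},{r,u},{r,v},{q,r,u},{r,s,v},{r,t,u},{r,t,v}}
  A13: {{p,t},{p,t,v}}
  A14: {{p},{p,q},{p,t},{p,v},{p,t,v}}
  A15: {{p,v},{p,t,v}}
  A23: {{t,u},{r,t,u}}
  A24: {{q,u},{q,r,u}} {{s,v},{r,s,v}}
  A25: {{s},{r,s},{s,v},{r,s,v}} {{r,u},{q,r,u},{r,t,u}}
  A26: {{r,s},{r,s,v}} {{r,u},{q,r,u},{r,t,u}}
  A34: {{p,t},{t,v},{p,t,v},{r,t,v}}
  A35: {{r,t},{t,v},{p,t,v},{r,t,u},{r,t,v}}
  A36: {{r,t},{r,t,u},{r,t,v}}
  A45: {{v},{p,v},{r,v},{s,v},{t,v},{p,t,v},{r,s,v},{r,t,v}} {{q,r},{q,r,u}}
  A46: {{q,r},{q,r,u}} {{r,v},{r,s,v},{r,t,v}}
  A56: {{r},{q,r},{r,s},{r,t},{r,u},{r,v},{q,r,u},{r,s,v},{r,t,u},{r,t,v}}
  A134: {{p,t},{p,t,v}}
  A135: {{p,t,v}}
  A145: {{p,v},{p,t,v}}
  A235: {{r,t,u}}
  A236: {{r,t,u}}
  A245: {{s,v},{r,s,v}} {{q,r,u}}
  A246: {{q,r,u}} {{r,s,v}}
  A256: {{r,s},{r,s,v}} {{r,u},{q,r,u},{r,t,u}}
  A345: {{t,v},{p,t,v},{r,t,v}}
  A346: {{r,t,v}}
  A356: {{r,t},{r,t,u},{r,t,v}}
  A456: {{q,r},{q,r,u}} {{r,v},{r,s,v},{r,t,v}}
  A1345: {{p,t,v}}
  A2356: {{r,t,u}}
  A2456: {{q,r,u}} {{r,s,v}}
  A3456: {{r,t,v}}
C dims 7,18,16,5; δ0: rk 6, SNF 1^6; δ1: rk 11, SNF 1^11; δ2: rk 5, SNF 1^5
Ȟ^0: (7−6)−0=1 ⇒ Z
Ȟ^1: (18−11)−6=1 ⇒ Z
Ȟ^2: (16−5)−11=0 ⇒ 0

Ȟ^0 = Z, Ȟ^1 = Z and Ȟ^2 = 0


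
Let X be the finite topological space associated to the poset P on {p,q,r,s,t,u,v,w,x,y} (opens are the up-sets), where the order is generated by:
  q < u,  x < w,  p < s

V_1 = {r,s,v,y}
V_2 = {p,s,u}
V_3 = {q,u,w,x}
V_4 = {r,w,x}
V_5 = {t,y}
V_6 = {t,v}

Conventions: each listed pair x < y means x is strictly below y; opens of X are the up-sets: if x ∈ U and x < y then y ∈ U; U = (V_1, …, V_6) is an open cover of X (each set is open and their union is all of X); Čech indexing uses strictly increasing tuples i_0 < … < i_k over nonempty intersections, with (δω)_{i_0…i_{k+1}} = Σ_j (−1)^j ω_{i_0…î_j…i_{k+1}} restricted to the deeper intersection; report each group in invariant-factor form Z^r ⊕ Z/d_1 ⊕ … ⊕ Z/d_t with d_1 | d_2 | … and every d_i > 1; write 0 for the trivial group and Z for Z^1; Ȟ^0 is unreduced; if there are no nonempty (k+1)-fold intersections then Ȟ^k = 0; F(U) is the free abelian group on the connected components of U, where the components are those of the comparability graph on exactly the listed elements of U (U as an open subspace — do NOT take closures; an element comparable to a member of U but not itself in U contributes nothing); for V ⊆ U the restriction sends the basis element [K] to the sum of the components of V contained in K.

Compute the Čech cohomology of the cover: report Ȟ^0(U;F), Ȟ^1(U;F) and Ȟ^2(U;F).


Ȟ^0 ≅ Z^7,  Ȟ^1 ≅ 0,  Ȟ^2 ≅ 0

nerve of the cover:
  V12={s} V14={r} V15={y} V16={v} V23={u} V34={w,x} V56={t}
components per intersection:
  V1: {r} {s} {v} {y}
  V2: {p,s} {u}
  V3: {q,u} {w,x}
  V4: {r} {w,x}
  V5: {t} {y}
  V6: {t} {v}
  V12: {s}
  V14: {r}
  V15: {y}
  V16: {v}
  V23: {u}
  V34: {w,x}
  V56: {t}
C dims 14,7; δ0: rk 7, SNF 1^7
Ȟ^0 = (14 − 7) − 0 = 7, so Ȟ^0 ≅ Z^7
Ȟ^1 = (7 − 0) − 7 = 0, so Ȟ^1 ≅ 0
Ȟ^2 = (0 − 0) − 0 = 0, so Ȟ^2 ≅ 0


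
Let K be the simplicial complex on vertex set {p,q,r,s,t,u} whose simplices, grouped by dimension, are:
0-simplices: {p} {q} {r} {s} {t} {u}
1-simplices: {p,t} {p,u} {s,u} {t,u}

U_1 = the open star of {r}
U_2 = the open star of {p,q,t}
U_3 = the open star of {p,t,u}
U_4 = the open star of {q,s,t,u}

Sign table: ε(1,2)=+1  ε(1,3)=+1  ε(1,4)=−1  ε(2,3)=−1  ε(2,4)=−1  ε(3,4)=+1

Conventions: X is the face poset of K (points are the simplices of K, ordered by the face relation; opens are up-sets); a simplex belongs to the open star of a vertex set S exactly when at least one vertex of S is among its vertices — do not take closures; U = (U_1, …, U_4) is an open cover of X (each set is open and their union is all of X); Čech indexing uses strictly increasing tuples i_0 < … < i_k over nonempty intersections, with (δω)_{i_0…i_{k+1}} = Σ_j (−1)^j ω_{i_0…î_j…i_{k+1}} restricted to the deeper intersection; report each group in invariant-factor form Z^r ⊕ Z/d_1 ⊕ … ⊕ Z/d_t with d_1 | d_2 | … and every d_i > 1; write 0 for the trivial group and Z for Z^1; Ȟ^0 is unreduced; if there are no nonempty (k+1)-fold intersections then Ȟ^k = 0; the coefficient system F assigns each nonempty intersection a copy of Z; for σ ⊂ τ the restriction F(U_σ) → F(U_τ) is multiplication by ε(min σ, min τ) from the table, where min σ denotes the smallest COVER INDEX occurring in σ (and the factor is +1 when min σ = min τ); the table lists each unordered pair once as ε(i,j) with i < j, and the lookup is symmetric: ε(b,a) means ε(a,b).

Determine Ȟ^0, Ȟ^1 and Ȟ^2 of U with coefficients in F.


Ȟ^0 = Z^2; Ȟ^1 = 0; Ȟ^2 = 0

nonempty intersections:
  U1={{r}} U2={{p},{q},{t},{p,t},{p,u},{t,u}} U3={{p},{t},{u},{p,t},{p,u},{s,u},{t,u}} U4={{q},{s},{t},{u},{p,t},{p,u},{s,u},{t,u}}
  U23={{p},{t},{p,t},{p,u},{t,u}} U24={{q},{t},{p,t},{p,u},{t,u}} U34={{t},{u},{p,t},{p,u},{s,u},{t,u}}
  U234={{t},{p,t},{p,u},{t,u}}
C dims 4,3,1; δ0: rk 2, SNF 1^2; δ1: rk 1, SNF 1^1
Ȟ^0: (4−2)−0=2 ⇒ Z^2
Ȟ^1: (3−1)−2=0 ⇒ 0
Ȟ^2: (1−0)−1=0 ⇒ 0


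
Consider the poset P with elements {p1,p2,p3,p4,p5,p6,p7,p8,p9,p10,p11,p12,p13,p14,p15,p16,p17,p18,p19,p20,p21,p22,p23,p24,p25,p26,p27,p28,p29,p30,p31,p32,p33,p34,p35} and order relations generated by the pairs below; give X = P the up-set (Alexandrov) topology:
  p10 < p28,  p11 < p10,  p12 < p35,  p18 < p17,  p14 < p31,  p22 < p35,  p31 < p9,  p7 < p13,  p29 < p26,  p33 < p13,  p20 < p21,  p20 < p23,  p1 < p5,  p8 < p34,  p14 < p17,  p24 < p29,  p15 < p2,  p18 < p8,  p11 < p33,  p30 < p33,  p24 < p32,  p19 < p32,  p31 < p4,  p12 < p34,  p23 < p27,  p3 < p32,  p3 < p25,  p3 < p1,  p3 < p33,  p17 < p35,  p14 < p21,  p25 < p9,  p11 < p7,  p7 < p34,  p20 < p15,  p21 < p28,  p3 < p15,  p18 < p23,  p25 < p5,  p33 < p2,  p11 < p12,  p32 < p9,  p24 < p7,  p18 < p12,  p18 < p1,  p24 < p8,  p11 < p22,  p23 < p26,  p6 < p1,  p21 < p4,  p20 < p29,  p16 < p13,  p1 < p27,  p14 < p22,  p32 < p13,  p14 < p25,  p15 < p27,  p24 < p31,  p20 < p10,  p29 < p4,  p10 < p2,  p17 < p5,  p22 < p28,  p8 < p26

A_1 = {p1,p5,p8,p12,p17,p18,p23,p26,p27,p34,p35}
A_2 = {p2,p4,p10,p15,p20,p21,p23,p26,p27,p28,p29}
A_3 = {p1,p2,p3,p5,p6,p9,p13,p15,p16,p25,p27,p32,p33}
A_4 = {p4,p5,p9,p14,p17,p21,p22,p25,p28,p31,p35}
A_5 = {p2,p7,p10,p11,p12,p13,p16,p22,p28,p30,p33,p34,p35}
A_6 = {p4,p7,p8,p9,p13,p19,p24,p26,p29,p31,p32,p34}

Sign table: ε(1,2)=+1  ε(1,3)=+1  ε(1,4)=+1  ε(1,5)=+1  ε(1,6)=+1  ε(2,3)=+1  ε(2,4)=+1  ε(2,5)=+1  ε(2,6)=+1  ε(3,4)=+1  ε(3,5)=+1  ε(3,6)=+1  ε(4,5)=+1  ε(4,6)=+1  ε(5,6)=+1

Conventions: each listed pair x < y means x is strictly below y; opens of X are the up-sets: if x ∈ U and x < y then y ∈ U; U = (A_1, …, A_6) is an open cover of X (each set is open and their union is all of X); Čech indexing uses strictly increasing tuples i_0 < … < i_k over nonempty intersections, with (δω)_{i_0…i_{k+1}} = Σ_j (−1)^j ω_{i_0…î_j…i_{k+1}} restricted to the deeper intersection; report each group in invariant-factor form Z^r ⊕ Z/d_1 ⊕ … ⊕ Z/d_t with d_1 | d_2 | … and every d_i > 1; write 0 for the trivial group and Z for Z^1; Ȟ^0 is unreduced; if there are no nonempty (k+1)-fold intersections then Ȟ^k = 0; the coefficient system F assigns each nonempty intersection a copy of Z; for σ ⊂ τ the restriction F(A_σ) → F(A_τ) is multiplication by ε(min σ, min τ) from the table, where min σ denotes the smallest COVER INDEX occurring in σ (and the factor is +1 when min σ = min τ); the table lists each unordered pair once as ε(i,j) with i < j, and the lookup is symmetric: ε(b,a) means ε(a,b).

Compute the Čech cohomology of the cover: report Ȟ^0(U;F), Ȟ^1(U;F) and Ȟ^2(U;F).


nonempty intersections:
  A12={p23,p26,p27} A13={p1,p5,p27} A14={p5,p17,p35} A15={p12,p34,p35} A16={p8,p26,p34} A23={p2,p15,p27} A24={p4,p21,p28} A25={p2,p10,p28} A26={p4,p26,p29} A34={p5,p9,p25} A35={p2,p13,p16,p33} A36={p9,p13,p32} A45={p22,p28,p35} A46={p4,p9,p31} A56={p7,p13,p34}
  A123={p27} A126={p26} A134={p5} A145={p35} A156={p34} A235={p2} A245={p28} A246={p4} A346={p9} A356={p13}
C dims 6,15,10; δ0: rk 5, SNF 1^5; δ1: rk 10, SNF 1^9·2
Ȟ^0: (6−5)−0=1 ⇒ Z
Ȟ^1: (15−10)−5=0 ⇒ 0
Ȟ^2: (10−0)−10=0 plus torsion [2] ⇒ Z/2

Ȟ^0 = Z; Ȟ^1 = 0; Ȟ^2 = Z/2


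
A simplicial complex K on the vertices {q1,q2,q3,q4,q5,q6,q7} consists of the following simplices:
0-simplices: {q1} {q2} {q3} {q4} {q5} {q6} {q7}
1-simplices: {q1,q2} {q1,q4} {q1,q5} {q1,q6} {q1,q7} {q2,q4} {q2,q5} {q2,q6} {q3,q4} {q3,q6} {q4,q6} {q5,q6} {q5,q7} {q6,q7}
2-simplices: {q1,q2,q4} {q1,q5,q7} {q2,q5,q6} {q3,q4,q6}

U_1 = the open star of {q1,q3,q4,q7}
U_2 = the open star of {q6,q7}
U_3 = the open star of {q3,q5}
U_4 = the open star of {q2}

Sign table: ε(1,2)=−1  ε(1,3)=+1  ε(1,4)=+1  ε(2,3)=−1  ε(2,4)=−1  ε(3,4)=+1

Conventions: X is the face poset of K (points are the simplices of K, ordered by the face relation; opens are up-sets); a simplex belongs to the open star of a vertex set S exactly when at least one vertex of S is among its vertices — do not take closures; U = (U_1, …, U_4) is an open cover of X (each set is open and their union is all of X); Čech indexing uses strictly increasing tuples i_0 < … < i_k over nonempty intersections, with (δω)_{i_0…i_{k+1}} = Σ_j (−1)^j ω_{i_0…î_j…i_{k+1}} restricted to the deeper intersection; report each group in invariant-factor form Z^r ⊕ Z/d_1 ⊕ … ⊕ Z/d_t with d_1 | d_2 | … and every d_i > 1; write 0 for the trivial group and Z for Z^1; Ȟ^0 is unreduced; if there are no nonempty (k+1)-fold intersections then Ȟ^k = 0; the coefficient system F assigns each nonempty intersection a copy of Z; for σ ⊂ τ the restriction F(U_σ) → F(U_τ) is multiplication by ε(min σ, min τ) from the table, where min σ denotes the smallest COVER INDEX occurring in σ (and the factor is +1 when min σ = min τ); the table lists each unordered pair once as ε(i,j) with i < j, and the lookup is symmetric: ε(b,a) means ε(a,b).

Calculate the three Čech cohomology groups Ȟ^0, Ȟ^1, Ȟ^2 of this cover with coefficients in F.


nerve of the cover:
  U1={{q1},{q3},{q4},{q7},{q1,q2},{q1,q4},{q1,q5},{q1,q6},{q1,q7},{q2,q4},{q3,q4},{q3,q6},{q4,q6},{q5,q7},{q6,q7},{q1,q2,q4},{q1,q5,q7},{q3,q4,q6}} U2={{q6},{q7},{q1,q6},{q1,q7},{q2,q6},{q3,q6},{q4,q6},{q5,q6},{q5,q7},{q6,q7},{q1,q5,q7},{q2,q5,q6},{q3,q4,q6}} U3={{q3},{q5},{q1,q5},{q2,q5},{q3,q4},{q3,q6},{q5,q6},{q5,q7},{q1,q5,q7},{q2,q5,q6},{q3,q4,q6}} U4={{q2},{q1,q2},{q2,q4},{q2,q5},{q2,q6},{q1,q2,q4},{q2,q5,q6}}
  U12={{q7},{q1,q6},{q1,q7},{q3,q6},{q4,q6},{q5,q7},{q6,q7},{q1,q5,q7},{q3,q4,q6}} U13={{q3},{q1,q5},{q3,q4},{q3,q6},{q5,q7},{q1,q5,q7},{q3,q4,q6}} U14={{q1,q2},{q2,q4},{q1,q2,q4}} U23={{q3,q6},{q5,q6},{q5,q7},{q1,q5,q7},{q2,q5,q6},{q3,q4,q6}} U24={{q2,q6},{q2,q5,q6}} U34={{q2,q5},{q2,q5,q6}}
  U123={{q3,q6},{q5,q7},{q1,q5,q7},{q3,q4,q6}} U234={{q2,q5,q6}}
C dims 4,6,2; δ0: rk 3, SNF 1^3; δ1: rk 2, SNF 1^2
Ȟ^0 = (4 − 3) − 0 = 1, so Ȟ^0 ≅ Z
Ȟ^1 = (6 − 2) − 3 = 1, so Ȟ^1 ≅ Z
Ȟ^2 = (2 − 0) − 2 = 0, so Ȟ^2 ≅ 0

Ȟ^0(U;F) ≅ Z,  Ȟ^1(U;F) ≅ Z,  Ȟ^2(U;F) ≅ 0


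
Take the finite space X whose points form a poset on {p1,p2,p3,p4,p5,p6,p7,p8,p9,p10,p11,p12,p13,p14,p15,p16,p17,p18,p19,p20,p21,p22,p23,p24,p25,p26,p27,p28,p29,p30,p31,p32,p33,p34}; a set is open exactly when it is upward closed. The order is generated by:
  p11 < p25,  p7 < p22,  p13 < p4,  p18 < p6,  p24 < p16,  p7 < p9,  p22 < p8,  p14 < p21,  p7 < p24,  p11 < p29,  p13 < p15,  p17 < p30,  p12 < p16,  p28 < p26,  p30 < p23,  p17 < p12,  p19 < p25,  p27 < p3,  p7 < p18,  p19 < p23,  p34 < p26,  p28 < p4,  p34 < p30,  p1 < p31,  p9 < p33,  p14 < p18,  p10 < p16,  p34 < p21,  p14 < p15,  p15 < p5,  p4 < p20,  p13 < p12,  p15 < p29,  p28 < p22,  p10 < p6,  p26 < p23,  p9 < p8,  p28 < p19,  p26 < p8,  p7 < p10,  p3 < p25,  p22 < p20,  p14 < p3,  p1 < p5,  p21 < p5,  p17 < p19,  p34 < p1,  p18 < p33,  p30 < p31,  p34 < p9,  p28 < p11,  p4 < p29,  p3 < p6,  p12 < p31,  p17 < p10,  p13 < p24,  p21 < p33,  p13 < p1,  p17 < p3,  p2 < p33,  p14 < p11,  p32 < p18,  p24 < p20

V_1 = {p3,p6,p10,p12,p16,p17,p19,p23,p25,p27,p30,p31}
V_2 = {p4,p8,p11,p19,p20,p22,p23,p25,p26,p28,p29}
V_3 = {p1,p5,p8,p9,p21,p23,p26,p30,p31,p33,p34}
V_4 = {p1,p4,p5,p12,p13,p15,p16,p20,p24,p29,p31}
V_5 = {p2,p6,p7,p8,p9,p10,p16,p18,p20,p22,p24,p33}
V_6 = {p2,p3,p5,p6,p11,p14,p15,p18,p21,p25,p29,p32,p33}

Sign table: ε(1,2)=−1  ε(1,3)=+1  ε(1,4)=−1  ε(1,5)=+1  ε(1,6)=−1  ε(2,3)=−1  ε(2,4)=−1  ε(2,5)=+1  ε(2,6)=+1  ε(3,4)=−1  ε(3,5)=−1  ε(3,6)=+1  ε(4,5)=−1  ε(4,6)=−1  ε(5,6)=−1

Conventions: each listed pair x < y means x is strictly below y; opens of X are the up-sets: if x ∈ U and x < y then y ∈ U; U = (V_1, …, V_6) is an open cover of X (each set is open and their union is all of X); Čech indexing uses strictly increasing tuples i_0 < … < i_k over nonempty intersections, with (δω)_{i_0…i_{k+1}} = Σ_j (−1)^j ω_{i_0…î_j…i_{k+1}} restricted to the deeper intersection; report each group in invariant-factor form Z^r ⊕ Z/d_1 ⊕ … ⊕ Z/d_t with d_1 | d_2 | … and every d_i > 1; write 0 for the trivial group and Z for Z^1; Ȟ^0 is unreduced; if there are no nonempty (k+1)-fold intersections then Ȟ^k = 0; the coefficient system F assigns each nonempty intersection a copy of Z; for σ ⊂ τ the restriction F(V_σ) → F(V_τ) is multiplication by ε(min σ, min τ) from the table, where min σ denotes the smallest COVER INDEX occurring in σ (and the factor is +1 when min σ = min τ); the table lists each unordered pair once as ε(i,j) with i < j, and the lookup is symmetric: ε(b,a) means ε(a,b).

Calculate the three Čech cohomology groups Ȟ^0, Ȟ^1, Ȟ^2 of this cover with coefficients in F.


Ȟ^0 = 0,  Ȟ^1 = Z/2,  Ȟ^2 = Z

nonempty intersections:
  V12={p19,p23,p25} V13={p23,p30,p31} V14={p12,p16,p31} V15={p6,p10,p16} V16={p3,p6,p25} V23={p8,p23,p26} V24={p4,p20,p29} V25={p8,p20,p22} V26={p11,p25,p29} V34={p1,p5,p31} V35={p8,p9,p33} V36={p5,p21,p33} V45={p16,p20,p24} V46={p5,p15,p29} V56={p2,p6,p18,p33}
  V123={p23} V126={p25} V134={p31} V145={p16} V156={p6} V235={p8} V245={p20} V246={p29} V346={p5} V356={p33}
C dims 6,15,10; δ0: rk 6, SNF 1^5·2; δ1: rk 9, SNF 1^9
Ȟ^0: (6−6)−0=0 ⇒ 0
Ȟ^1: (15−9)−6=0 plus torsion [2] ⇒ Z/2
Ȟ^2: (10−0)−9=1 ⇒ Z


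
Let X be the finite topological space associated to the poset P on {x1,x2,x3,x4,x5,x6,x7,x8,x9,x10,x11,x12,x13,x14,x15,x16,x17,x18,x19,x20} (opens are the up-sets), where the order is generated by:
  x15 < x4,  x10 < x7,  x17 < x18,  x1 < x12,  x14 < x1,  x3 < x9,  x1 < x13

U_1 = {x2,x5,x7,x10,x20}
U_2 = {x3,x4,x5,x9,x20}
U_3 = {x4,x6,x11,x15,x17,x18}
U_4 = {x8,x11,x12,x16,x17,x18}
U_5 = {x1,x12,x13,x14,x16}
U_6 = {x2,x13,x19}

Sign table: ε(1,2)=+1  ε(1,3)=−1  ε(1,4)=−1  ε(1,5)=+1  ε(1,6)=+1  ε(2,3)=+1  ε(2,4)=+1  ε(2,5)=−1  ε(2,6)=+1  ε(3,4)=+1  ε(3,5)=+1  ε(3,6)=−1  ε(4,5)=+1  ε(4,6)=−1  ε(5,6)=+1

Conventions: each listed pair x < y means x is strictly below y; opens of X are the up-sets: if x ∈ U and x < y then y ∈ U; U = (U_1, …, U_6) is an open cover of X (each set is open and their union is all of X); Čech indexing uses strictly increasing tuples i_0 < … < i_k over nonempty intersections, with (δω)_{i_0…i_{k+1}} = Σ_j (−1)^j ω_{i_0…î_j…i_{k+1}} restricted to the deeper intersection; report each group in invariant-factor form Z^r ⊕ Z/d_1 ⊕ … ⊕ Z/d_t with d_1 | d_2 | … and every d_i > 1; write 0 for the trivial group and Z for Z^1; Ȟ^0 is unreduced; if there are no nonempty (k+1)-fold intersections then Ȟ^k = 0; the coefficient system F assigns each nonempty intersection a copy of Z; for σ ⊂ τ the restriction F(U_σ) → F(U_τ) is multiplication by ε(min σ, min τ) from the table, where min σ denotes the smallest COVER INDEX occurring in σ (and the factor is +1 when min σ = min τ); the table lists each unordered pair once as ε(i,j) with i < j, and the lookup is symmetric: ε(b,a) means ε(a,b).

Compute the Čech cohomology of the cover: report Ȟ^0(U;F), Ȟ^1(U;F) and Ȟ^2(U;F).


Ȟ^0 = Z; Ȟ^1 = Z; Ȟ^2 = 0

nerve of the cover:
  U12={x5,x20} U16={x2} U23={x4} U34={x11,x17,x18} U45={x12,x16} U56={x13}
C dims 6,6; δ0: rk 5, SNF 1^5
Ȟ^0 = (6 − 5) − 0 = 1, so Ȟ^0 ≅ Z
Ȟ^1 = (6 − 0) − 5 = 1, so Ȟ^1 ≅ Z
Ȟ^2 = (0 − 0) − 0 = 0, so Ȟ^2 ≅ 0


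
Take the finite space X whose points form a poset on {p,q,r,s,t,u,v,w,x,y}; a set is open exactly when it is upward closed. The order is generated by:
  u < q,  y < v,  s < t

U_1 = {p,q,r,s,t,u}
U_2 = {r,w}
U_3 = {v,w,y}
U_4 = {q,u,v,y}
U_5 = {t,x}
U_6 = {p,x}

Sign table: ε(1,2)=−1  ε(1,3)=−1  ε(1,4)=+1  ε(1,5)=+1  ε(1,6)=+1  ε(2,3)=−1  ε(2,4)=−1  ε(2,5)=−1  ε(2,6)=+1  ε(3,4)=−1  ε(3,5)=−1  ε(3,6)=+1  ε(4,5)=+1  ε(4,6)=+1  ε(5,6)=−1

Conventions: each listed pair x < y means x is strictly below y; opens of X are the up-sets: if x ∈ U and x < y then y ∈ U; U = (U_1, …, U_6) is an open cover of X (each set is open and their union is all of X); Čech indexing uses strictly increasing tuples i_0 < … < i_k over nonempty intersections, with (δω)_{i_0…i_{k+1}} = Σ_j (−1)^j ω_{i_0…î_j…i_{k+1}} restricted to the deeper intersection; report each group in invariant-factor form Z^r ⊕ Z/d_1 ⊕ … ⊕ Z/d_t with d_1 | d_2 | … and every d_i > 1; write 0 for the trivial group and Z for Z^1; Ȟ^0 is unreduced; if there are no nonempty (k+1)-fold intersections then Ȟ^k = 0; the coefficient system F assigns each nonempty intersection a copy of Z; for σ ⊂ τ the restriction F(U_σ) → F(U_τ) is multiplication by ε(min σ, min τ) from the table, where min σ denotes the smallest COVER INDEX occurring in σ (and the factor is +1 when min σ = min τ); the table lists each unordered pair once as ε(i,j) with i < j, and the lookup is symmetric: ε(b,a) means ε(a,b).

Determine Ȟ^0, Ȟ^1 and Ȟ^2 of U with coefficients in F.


cover nerve:
  U12={r} U14={q,u} U15={t} U16={p} U23={w} U34={v,y} U56={x}
C dims 6,7; δ0: rk 6, SNF 1^5·2
Ȟ^0: (6−6)−0=0 ⇒ 0
Ȟ^1: (7−0)−6=1 plus torsion [2] ⇒ Z ⊕ Z/2
Ȟ^2: (0−0)−0=0 ⇒ 0

Ȟ^0(U;F) ≅ 0,  Ȟ^1(U;F) ≅ Z ⊕ Z/2,  Ȟ^2(U;F) ≅ 0


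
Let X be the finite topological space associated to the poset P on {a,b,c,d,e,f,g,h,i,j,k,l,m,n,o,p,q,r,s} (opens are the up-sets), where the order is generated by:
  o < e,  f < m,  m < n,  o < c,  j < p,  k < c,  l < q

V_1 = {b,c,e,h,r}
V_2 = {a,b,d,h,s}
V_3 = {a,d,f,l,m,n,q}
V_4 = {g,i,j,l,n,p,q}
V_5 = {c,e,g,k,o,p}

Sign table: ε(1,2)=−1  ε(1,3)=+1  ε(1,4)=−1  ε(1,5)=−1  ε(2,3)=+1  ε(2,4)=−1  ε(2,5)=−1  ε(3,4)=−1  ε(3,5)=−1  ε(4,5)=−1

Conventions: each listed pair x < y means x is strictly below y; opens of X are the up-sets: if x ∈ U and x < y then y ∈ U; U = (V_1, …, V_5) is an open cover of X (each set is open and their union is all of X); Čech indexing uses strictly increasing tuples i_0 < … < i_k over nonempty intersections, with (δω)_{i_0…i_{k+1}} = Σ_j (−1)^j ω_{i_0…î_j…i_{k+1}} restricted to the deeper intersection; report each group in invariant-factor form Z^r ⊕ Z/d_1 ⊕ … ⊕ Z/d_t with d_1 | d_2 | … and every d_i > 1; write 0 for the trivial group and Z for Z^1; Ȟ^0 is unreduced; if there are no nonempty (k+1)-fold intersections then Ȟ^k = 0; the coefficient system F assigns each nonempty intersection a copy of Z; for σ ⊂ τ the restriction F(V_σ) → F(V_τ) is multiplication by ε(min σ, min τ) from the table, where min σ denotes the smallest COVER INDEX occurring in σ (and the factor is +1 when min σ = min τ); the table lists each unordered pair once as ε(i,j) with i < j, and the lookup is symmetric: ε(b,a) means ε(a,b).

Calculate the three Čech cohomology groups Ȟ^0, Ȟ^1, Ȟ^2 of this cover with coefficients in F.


nerve simplices:
  V12={b,h} V15={c,e} V23={a,d} V34={l,n,q} V45={g,p}
C dims 5,5; δ0: rk 4, SNF 1^4
degree 0: 5−4−0 = 1 → Ȟ^0 ≅ Z
degree 1: 5−0−4 = 1 → Ȟ^1 ≅ Z
degree 2: 0−0−0 = 0 → Ȟ^2 ≅ 0

Ȟ^0(U;F) ≅ Z, Ȟ^1(U;F) ≅ Z and Ȟ^2(U;F) ≅ 0


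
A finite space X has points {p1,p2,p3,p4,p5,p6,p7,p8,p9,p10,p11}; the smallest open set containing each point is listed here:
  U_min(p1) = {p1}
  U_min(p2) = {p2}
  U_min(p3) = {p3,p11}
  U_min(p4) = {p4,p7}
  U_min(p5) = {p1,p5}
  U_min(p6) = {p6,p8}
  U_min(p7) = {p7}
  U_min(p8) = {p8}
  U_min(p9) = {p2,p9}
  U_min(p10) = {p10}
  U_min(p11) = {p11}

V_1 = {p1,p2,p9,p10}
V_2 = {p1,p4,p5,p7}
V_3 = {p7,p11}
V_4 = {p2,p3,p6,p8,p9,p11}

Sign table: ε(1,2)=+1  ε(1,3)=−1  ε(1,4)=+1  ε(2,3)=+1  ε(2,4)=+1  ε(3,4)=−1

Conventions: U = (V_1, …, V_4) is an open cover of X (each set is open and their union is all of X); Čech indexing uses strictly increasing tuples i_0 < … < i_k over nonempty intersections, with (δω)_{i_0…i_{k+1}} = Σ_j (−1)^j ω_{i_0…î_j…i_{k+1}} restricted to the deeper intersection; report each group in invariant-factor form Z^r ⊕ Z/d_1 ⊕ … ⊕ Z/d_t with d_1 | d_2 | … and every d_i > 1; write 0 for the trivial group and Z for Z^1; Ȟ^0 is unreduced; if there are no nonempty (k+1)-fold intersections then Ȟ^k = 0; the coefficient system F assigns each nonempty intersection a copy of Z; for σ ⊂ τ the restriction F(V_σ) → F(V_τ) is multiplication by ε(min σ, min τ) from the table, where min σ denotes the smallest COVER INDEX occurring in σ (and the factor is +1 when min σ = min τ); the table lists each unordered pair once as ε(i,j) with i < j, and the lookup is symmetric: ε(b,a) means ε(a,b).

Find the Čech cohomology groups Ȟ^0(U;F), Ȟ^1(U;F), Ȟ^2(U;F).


Ȟ^0 = 0, Ȟ^1 = Z/2 and Ȟ^2 = 0

nonempty overlaps:
  V12={p1} V14={p2,p9} V23={p7} V34={p11}
C dims 4,4; δ0: rk 4, SNF 1^3·2
degree 0: 4−4−0 = 0 → Ȟ^0 ≅ 0
degree 1: 4−0−4 = 0 plus torsion [2] → Ȟ^1 ≅ Z/2
degree 2: 0−0−0 = 0 → Ȟ^2 ≅ 0


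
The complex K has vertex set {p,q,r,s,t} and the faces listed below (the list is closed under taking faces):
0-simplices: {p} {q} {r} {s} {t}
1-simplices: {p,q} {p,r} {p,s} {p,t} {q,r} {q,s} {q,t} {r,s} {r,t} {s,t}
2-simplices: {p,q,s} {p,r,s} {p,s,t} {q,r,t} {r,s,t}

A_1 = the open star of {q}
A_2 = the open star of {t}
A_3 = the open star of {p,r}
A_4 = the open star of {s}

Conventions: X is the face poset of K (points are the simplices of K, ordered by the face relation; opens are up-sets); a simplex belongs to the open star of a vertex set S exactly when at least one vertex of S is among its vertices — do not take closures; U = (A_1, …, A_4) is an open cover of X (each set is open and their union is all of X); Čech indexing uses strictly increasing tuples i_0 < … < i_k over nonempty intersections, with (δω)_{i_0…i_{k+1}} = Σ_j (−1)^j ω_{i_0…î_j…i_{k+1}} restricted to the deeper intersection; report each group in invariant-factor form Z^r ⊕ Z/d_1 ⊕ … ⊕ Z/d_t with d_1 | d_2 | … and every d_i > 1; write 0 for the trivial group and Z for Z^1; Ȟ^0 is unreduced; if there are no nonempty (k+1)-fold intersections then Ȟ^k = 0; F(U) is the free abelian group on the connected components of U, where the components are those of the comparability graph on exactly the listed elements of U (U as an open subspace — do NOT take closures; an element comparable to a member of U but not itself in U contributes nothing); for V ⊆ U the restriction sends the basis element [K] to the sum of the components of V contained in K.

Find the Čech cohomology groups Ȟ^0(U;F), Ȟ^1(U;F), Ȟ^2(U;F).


nonempty overlaps:
  A1={{q},{p,q},{q,r},{q,s},{q,t},{p,q,s},{q,r,t}} A2={{t},{p,t},{q,t},{r,t},{s,t},{p,s,t},{q,r,t},{r,s,t}} A3={{p},{r},{p,q},{p,r},{p,s},{p,t},{q,r},{r,s},{r,t},{p,q,s},{p,r,s},{p,s,t},{q,r,t},{r,s,t}} A4={{s},{p,s},{q,s},{r,s},{s,t},{p,q,s},{p,r,s},{p,s,t},{r,s,t}}
  A12={{q,t},{q,r,t}} A13={{p,q},{q,r},{p,q,s},{q,r,t}} A14={{q,s},{p,q,s}} A23={{p,t},{r,t},{p,s,t},{q,r,t},{r,s,t}} A24={{s,t},{p,s,t},{r,s,t}} A34={{p,s},{r,s},{p,q,s},{p,r,s},{p,s,t},{r,s,t}}
  A123={{q,r,t}} A134={{p,q,s}} A234={{p,s,t},{r,s,t}}
components per intersection:
  A1: {{q},{p,q},{q,r},{q,s},{q,t},{p,q,s},{q,r,t}}
  A2: {{t},{p,t},{q,t},{r,t},{s,t},{p,s,t},{q,r,t},{r,s,t}}
  A3: {{p},{r},{p,q},{p,r},{p,s},{p,t},{q,r},{r,s},{r,t},{p,q,s},{p,r,s},{p,s,t},{q,r,t},{r,s,t}}
  A4: {{s},{p,s},{q,s},{r,s},{s,t},{p,q,s},{p,r,s},{p,s,t},{r,s,t}}
  A12: {{q,t},{q,r,t}}
  A13: {{p,q},{p,q,s}} {{q,r},{q,r,t}}
  A14: {{q,s},{p,q,s}}
  A23: {{p,t},{p,s,t}} {{r,t},{q,r,t},{r,s,t}}
  A24: {{s,t},{p,s,t},{r,s,t}}
  A34: {{p,s},{r,s},{p,q,s},{p,r,s},{p,s,t},{r,s,t}}
  A123: {{q,r,t}}
  A134: {{p,q,s}}
  A234: {{p,s,t}} {{r,s,t}}
C dims 4,8,4; δ0: rk 3, SNF 1^3; δ1: rk 4, SNF 1^4
degree 0: 4−3−0 = 1 → Ȟ^0 ≅ Z
degree 1: 8−4−3 = 1 → Ȟ^1 ≅ Z
degree 2: 4−0−4 = 0 → Ȟ^2 ≅ 0

Ȟ^0 ≅ Z; Ȟ^1 ≅ Z; Ȟ^2 ≅ 0


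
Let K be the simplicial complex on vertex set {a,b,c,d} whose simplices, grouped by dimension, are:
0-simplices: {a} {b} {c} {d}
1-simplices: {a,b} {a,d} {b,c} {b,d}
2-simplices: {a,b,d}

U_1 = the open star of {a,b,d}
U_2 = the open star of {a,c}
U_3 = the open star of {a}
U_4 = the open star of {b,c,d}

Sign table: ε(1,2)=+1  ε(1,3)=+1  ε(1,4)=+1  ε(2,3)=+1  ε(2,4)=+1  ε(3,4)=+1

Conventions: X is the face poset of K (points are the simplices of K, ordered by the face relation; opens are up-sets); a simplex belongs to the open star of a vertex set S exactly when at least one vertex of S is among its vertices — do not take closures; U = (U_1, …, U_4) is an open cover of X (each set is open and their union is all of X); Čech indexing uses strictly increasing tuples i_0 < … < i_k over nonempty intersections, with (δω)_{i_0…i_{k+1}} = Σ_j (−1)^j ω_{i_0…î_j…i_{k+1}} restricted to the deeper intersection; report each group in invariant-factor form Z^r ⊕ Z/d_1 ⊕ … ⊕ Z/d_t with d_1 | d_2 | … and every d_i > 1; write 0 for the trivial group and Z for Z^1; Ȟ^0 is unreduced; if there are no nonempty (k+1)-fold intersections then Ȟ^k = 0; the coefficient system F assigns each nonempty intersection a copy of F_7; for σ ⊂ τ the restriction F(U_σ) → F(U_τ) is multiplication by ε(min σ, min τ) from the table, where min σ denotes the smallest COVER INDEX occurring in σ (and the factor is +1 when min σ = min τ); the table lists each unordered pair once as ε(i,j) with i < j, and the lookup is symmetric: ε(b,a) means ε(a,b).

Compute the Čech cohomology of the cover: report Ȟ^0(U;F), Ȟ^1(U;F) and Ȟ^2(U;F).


Ȟ^0 ≅ Z/7, Ȟ^1 ≅ 0 and Ȟ^2 ≅ 0

nerve simplices:
  U1={{a},{b},{d},{a,b},{a,d},{b,c},{b,d},{a,b,d}} U2={{a},{c},{a,b},{a,d},{b,c},{a,b,d}} U3={{a},{a,b},{a,d},{a,b,d}} U4={{b},{c},{d},{a,b},{a,d},{b,c},{b,d},{a,b,d}}
  U12={{a},{a,b},{a,d},{b,c},{a,b,d}} U13={{a},{a,b},{a,d},{a,b,d}} U14={{b},{d},{a,b},{a,d},{b,c},{b,d},{a,b,d}} U23={{a},{a,b},{a,d},{a,b,d}} U24={{c},{a,b},{a,d},{b,c},{a,b,d}} U34={{a,b},{a,d},{a,b,d}}
  U123={{a},{a,b},{a,d},{a,b,d}} U124={{a,b},{a,d},{b,c},{a,b,d}} U134={{a,b},{a,d},{a,b,d}} U234={{a,b},{a,d},{a,b,d}}
  U1234={{a,b},{a,d},{a,b,d}}
C dims 4,6,4,1; δ0: rk_F7 3; δ1: rk_F7 3; δ2: rk_F7 1
degree 0: 4−3−0 = 1 → Ȟ^0 ≅ Z/7
degree 1: 6−3−3 = 0 → Ȟ^1 ≅ 0
degree 2: 4−1−3 = 0 → Ȟ^2 ≅ 0


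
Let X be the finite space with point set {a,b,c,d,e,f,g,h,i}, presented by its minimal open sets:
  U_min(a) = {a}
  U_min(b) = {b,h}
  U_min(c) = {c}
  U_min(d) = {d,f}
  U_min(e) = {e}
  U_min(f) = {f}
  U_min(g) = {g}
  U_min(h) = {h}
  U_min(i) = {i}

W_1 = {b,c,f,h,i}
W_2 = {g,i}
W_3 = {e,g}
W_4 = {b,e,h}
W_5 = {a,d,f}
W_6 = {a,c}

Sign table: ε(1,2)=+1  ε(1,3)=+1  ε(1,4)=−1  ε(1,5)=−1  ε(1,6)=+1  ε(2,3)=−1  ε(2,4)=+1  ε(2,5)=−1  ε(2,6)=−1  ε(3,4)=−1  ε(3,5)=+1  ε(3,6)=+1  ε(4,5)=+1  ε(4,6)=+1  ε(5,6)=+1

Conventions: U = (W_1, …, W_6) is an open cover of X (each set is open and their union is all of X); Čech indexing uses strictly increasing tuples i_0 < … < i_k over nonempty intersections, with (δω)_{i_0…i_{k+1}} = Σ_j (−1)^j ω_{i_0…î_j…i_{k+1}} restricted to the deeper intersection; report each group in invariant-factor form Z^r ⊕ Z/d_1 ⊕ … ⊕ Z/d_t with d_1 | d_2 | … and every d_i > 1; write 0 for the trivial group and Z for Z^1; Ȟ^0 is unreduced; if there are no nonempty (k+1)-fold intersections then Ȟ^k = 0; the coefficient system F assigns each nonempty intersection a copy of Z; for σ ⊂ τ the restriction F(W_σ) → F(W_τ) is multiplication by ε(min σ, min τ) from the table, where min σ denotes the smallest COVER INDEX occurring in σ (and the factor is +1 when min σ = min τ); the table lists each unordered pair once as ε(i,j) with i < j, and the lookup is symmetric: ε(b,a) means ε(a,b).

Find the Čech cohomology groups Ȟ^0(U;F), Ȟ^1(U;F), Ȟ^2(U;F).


nonempty intersections:
  W12={i} W14={b,h} W15={f} W16={c} W23={g} W34={e} W56={a}
C dims 6,7; δ0: rk 6, SNF 1^5·2
Ȟ^0: (6−6)−0=0 ⇒ 0
Ȟ^1: (7−0)−6=1 plus torsion [2] ⇒ Z ⊕ Z/2
Ȟ^2: (0−0)−0=0 ⇒ 0

Ȟ^0 ≅ 0; Ȟ^1 ≅ Z ⊕ Z/2; Ȟ^2 ≅ 0


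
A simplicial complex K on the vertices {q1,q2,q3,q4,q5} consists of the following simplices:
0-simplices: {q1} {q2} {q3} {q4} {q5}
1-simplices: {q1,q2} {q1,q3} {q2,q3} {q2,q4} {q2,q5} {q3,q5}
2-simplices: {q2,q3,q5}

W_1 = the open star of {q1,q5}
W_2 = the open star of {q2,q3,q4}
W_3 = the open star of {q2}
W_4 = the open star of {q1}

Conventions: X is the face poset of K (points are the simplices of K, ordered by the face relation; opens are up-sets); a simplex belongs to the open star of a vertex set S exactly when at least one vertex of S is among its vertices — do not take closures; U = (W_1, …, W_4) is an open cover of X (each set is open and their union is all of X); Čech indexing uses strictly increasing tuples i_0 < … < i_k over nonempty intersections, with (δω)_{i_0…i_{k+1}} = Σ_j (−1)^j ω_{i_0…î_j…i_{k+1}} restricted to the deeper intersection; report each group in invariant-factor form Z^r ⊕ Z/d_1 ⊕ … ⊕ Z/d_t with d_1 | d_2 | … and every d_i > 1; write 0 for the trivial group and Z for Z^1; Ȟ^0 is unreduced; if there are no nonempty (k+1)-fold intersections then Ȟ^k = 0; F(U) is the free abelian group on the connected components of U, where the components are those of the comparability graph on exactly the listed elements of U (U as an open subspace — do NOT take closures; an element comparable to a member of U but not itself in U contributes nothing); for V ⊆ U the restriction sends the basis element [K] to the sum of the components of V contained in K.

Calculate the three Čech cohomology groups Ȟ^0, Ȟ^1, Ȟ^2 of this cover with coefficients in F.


Ȟ^0 = Z,  Ȟ^1 = Z,  Ȟ^2 = 0

nerve of the cover:
  W1={{q1},{q5},{q1,q2},{q1,q3},{q2,q5},{q3,q5},{q2,q3,q5}} W2={{q2},{q3},{q4},{q1,q2},{q1,q3},{q2,q3},{q2,q4},{q2,q5},{q3,q5},{q2,q3,q5}} W3={{q2},{q1,q2},{q2,q3},{q2,q4},{q2,q5},{q2,q3,q5}} W4={{q1},{q1,q2},{q1,q3}}
  W12={{q1,q2},{q1,q3},{q2,q5},{q3,q5},{q2,q3,q5}} W13={{q1,q2},{q2,q5},{q2,q3,q5}} W14={{q1},{q1,q2},{q1,q3}} W23={{q2},{q1,q2},{q2,q3},{q2,q4},{q2,q5},{q2,q3,q5}} W24={{q1,q2},{q1,q3}} W34={{q1,q2}}
  W123={{q1,q2},{q2,q5},{q2,q3,q5}} W124={{q1,q2},{q1,q3}} W134={{q1,q2}} W234={{q1,q2}}
  W1234={{q1,q2}}
components per intersection:
  W1: {{q1},{q1,q2},{q1,q3}} {{q5},{q2,q5},{q3,q5},{q2,q3,q5}}
  W2: {{q2},{q3},{q4},{q1,q2},{q1,q3},{q2,q3},{q2,q4},{q2,q5},{q3,q5},{q2,q3,q5}}
  W3: {{q2},{q1,q2},{q2,q3},{q2,q4},{q2,q5},{q2,q3,q5}}
  W4: {{q1},{q1,q2},{q1,q3}}
  W12: {{q1,q2}} {{q1,q3}} {{q2,q5},{q3,q5},{q2,q3,q5}}
  W13: {{q1,q2}} {{q2,q5},{q2,q3,q5}}
  W14: {{q1},{q1,q2},{q1,q3}}
  W23: {{q2},{q1,q2},{q2,q3},{q2,q4},{q2,q5},{q2,q3,q5}}
  W24: {{q1,q2}} {{q1,q3}}
  W34: {{q1,q2}}
  W123: {{q1,q2}} {{q2,q5},{q2,q3,q5}}
  W124: {{q1,q2}} {{q1,q3}}
  W134: {{q1,q2}}
  W234: {{q1,q2}}
  W1234: {{q1,q2}}
C dims 5,10,6,1; δ0: rk 4, SNF 1^4; δ1: rk 5, SNF 1^5; δ2: rk 1, SNF 1^1
Ȟ^0 = (5 − 4) − 0 = 1, so Ȟ^0 ≅ Z
Ȟ^1 = (10 − 5) − 4 = 1, so Ȟ^1 ≅ Z
Ȟ^2 = (6 − 1) − 5 = 0, so Ȟ^2 ≅ 0


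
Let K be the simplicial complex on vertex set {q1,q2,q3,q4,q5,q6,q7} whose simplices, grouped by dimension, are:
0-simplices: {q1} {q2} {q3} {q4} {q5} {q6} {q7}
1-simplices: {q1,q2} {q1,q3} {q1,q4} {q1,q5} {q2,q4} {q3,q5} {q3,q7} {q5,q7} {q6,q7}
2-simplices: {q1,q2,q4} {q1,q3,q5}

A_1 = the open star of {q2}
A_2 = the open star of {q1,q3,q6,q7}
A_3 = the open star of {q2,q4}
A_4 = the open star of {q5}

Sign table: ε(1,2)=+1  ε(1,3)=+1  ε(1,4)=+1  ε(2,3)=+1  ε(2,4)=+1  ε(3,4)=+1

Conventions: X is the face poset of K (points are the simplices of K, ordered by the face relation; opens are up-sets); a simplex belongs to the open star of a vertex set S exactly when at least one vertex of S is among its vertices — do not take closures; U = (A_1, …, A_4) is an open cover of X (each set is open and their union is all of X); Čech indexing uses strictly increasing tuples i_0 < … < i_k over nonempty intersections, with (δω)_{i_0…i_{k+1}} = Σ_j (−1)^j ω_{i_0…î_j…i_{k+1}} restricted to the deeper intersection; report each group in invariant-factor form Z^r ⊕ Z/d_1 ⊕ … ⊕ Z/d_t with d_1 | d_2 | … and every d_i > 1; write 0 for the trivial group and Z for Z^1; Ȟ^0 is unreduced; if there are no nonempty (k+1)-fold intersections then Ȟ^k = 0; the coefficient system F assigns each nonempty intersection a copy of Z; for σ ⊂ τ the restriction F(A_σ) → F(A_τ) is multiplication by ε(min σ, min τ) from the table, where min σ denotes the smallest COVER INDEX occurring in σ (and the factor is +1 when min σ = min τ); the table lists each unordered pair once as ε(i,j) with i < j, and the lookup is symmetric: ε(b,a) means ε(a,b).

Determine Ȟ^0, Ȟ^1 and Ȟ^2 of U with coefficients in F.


nerve of the cover:
  A1={{q2},{q1,q2},{q2,q4},{q1,q2,q4}} A2={{q1},{q3},{q6},{q7},{q1,q2},{q1,q3},{q1,q4},{q1,q5},{q3,q5},{q3,q7},{q5,q7},{q6,q7},{q1,q2,q4},{q1,q3,q5}} A3={{q2},{q4},{q1,q2},{q1,q4},{q2,q4},{q1,q2,q4}} A4={{q5},{q1,q5},{q3,q5},{q5,q7},{q1,q3,q5}}
  A12={{q1,q2},{q1,q2,q4}} A13={{q2},{q1,q2},{q2,q4},{q1,q2,q4}} A23={{q1,q2},{q1,q4},{q1,q2,q4}} A24={{q1,q5},{q3,q5},{q5,q7},{q1,q3,q5}}
  A123={{q1,q2},{q1,q2,q4}}
C dims 4,4,1; δ0: rk 3, SNF 1^3; δ1: rk 1, SNF 1^1
Ȟ^0 = (4 − 3) − 0 = 1, so Ȟ^0 ≅ Z
Ȟ^1 = (4 − 1) − 3 = 0, so Ȟ^1 ≅ 0
Ȟ^2 = (1 − 0) − 1 = 0, so Ȟ^2 ≅ 0

Ȟ^0 = Z, Ȟ^1 = 0, Ȟ^2 = 0
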